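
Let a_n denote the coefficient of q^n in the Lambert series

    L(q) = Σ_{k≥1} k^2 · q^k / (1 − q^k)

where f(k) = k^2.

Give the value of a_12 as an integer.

n=12: 12·1 6·2 4·3 3·4 2·6 1·12  f→[144+36+16+9+4+1]=210

a_12 = 210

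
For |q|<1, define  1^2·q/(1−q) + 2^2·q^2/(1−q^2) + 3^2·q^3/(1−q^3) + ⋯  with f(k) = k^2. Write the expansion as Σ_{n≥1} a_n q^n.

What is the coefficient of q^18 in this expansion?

[q^18] f(1)=1,f(2)=4,f(3)=9,f(6)=36,f(9)=81,f(18)=324 ⇒ 455

a_18 = 455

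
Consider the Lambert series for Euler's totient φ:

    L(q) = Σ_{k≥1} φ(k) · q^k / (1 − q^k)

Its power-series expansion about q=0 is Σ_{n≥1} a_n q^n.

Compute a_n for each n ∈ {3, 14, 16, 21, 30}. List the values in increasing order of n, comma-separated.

d|3:{1,3}  Σφ=1+2=3
d|14:{14,7,2,1}  Σφ=6+6+1+1=14
d|16:{16,8,4,2,1}  Σφ=8+4+2+1+1=16
[q^21] φ(21)=12,φ(7)=6,φ(3)=2,φ(1)=1 ⇒ 21
[q^30] φ(30)=8,φ(15)=8,φ(10)=4,φ(6)=2,φ(5)=4,φ(3)=2,φ(2)=1,φ(1)=1 ⇒ 30

3, 14, 16, 21, 30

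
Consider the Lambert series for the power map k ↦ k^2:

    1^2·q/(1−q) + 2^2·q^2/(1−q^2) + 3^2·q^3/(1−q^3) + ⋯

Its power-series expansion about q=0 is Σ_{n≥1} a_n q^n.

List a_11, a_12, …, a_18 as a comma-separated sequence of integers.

d|11:{11,1}  Σf=121+1=122
d|12:{12,6,4,3,2,1}  Σf=144+36+16+9+4+1=210
[q^13] f(13)=169,f(1)=1 ⇒ 170
q^14  k|14↦f(k): 1:1 2:4 7:49 14:196  a_14=250
q^15  k|15↦f(k): 15:225 5:25 3:9 1:1  a_15=260
[q^16] f(1)=1,f(2)=4,f(4)=16,f(8)=64,f(16)=256 ⇒ 341
d|17:{1,17}  Σf=1+289=290
d|18:{1,2,3,6,9,18}  Σf=1+4+9+36+81+324=455

122, 210, 170, 250, 260, 341, 290, 455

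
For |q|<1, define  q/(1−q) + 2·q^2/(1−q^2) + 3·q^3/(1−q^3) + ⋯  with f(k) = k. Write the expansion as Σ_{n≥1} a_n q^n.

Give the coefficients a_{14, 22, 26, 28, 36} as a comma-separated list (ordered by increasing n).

24, 36, 42, 56, 91

d|14:{14,7,2,1}  Σf=14+7+2+1=24
d|22:{1,2,11,22}  Σf=1+2+11+22=36
d|26:{26,13,2,1}  Σf=26+13+2+1=42
[q^28] f(1)=1,f(2)=2,f(4)=4,f(7)=7,f(14)=14,f(28)=28 ⇒ 56
d|36:{1,2,3,4,6,9,12,18,36}  Σf=1+2+3+4+6+9+12+18+36=91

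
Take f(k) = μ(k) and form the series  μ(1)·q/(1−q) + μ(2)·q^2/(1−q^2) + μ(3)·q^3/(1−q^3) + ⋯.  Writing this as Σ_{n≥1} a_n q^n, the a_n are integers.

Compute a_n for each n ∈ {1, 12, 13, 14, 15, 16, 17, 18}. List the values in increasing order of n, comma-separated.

1, 0, 0, 0, 0, 0, 0, 0

q^1  k|1↦μ(k): 1:1  a_1=1
d|12:{12,6,4,3,2,1}  Σμ=0+1+0+(-1)+(-1)+1=0
n=13: 13·1 1·13  μ→[(-1)+1]=0
d|14:{14,7,2,1}  Σμ=1+(-1)+(-1)+1=0
[q^15] μ(15)=1,μ(5)=-1,μ(3)=-1,μ(1)=1 ⇒ 0
q^16  k|16↦μ(k): 16:0 8:0 4:0 2:-1 1:1  a_16=0
n=17: 1·17 17·1  μ→[1+(-1)]=0
q^18  k|18↦μ(k): 18:0 9:0 6:1 3:-1 2:-1 1:1  a_18=0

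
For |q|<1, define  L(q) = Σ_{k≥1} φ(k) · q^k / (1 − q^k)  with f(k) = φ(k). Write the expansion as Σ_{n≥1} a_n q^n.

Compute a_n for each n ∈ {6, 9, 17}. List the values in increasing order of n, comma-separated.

q^6  k|6↦φ(k): 6:2 3:2 2:1 1:1  a_6=6
d|9:{1,3,9}  Σφ=1+2+6=9
d|17:{17,1}  Σφ=16+1=17

6, 9, 17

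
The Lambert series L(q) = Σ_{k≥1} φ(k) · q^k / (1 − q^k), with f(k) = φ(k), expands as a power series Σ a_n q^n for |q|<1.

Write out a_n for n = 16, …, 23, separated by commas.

d|16:{1,2,4,8,16}  Σφ=1+1+2+4+8=16
n=17: 1·17 17·1  φ→[1+16]=17
d|18:{18,9,6,3,2,1}  Σφ=6+6+2+2+1+1=18
n=19: 1·19 19·1  φ→[1+18]=19
q^20  k|20↦φ(k): 1:1 2:1 4:2 5:4 10:4 20:8  a_20=20
q^21  k|21↦φ(k): 21:12 7:6 3:2 1:1  a_21=21
n=22: 22·1 11·2 2·11 1·22  φ→[10+10+1+1]=22
[q^23] φ(23)=22,φ(1)=1 ⇒ 23

16, 17, 18, 19, 20, 21, 22, 23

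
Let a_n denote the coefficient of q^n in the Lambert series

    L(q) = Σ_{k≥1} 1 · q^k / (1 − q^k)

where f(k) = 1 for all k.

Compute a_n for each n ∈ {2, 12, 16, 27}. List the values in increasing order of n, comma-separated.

[q^2] f(2)=1,f(1)=1 ⇒ 2
n=12: 12·1 6·2 4·3 3·4 2·6 1·12  f→[1+1+1+1+1+1]=6
[q^16] f(16)=1,f(8)=1,f(4)=1,f(2)=1,f(1)=1 ⇒ 5
n=27: 27·1 9·3 3·9 1·27  f→[1+1+1+1]=4

2, 6, 5, 4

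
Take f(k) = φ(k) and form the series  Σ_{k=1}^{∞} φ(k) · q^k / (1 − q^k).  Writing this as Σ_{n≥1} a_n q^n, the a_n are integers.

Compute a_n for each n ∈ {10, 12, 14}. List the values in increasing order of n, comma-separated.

q^10  k|10↦φ(k): 10:4 5:4 2:1 1:1  a_10=10
n=12: 1·12 2·6 3·4 4·3 6·2 12·1  φ→[1+1+2+2+2+4]=12
[q^14] φ(14)=6,φ(7)=6,φ(2)=1,φ(1)=1 ⇒ 14

10, 12, 14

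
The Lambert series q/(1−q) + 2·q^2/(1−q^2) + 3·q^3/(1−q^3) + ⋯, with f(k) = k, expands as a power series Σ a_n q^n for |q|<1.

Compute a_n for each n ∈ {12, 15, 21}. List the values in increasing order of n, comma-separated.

[q^12] f(1)=1,f(2)=2,f(3)=3,f(4)=4,f(6)=6,f(12)=12 ⇒ 28
[q^15] f(15)=15,f(5)=5,f(3)=3,f(1)=1 ⇒ 24
q^21  k|21↦f(k): 1:1 3:3 7:7 21:21  a_21=32

28, 24, 32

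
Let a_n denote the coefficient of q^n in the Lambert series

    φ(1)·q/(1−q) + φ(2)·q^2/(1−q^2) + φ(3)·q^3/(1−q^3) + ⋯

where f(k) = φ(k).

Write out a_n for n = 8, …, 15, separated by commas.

n=8: 8·1 4·2 2·4 1·8  φ→[4+2+1+1]=8
n=9: 9·1 3·3 1·9  φ→[6+2+1]=9
d|10:{1,2,5,10}  Σφ=1+1+4+4=10
n=11: 1·11 11·1  φ→[1+10]=11
d|12:{12,6,4,3,2,1}  Σφ=4+2+2+2+1+1=12
d|13:{13,1}  Σφ=12+1=13
n=14: 14·1 7·2 2·7 1·14  φ→[6+6+1+1]=14
[q^15] φ(1)=1,φ(3)=2,φ(5)=4,φ(15)=8 ⇒ 15

8, 9, 10, 11, 12, 13, 14, 15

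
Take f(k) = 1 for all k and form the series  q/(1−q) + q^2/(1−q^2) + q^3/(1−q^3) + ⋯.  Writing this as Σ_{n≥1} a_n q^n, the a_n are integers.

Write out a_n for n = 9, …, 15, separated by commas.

d|9:{1,3,9}  Σf=1+1+1=3
q^10  k|10↦f(k): 10:1 5:1 2:1 1:1  a_10=4
n=11: 11·1 1·11  f→[1+1]=2
q^12  k|12↦f(k): 12:1 6:1 4:1 3:1 2:1 1:1  a_12=6
q^13  k|13↦f(k): 1:1 13:1  a_13=2
n=14: 14·1 7·2 2·7 1·14  f→[1+1+1+1]=4
q^15  k|15↦f(k): 1:1 3:1 5:1 15:1  a_15=4

3, 4, 2, 6, 2, 4, 4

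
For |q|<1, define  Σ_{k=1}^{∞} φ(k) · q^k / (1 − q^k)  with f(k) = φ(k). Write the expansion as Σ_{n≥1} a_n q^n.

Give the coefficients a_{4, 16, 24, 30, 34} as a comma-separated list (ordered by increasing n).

n=4: 1·4 2·2 4·1  φ→[1+1+2]=4
d|16:{1,2,4,8,16}  Σφ=1+1+2+4+8=16
n=24: 24·1 12·2 8·3 6·4 4·6 3·8 2·12 1·24  φ→[8+4+4+2+2+2+1+1]=24
q^30  k|30↦φ(k): 1:1 2:1 3:2 5:4 6:2 10:4 15:8 30:8  a_30=30
d|34:{1,2,17,34}  Σφ=1+1+16+16=34

4, 16, 24, 30, 34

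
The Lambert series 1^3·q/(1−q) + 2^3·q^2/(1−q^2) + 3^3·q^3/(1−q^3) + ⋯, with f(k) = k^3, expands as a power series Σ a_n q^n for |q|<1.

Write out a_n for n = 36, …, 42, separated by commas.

[q^36] f(1)=1,f(2)=8,f(3)=27,f(4)=64,f(6)=216,f(9)=729,f(12)=1728,f(18)=5832,f(36)=46656 ⇒ 55261
q^37  k|37↦f(k): 37:50653 1:1  a_37=50654
[q^38] f(38)=54872,f(19)=6859,f(2)=8,f(1)=1 ⇒ 61740
q^39  k|39↦f(k): 1:1 3:27 13:2197 39:59319  a_39=61544
[q^40] f(40)=64000,f(20)=8000,f(10)=1000,f(8)=512,f(5)=125,f(4)=64,f(2)=8,f(1)=1 ⇒ 73710
[q^41] f(1)=1,f(41)=68921 ⇒ 68922
d|42:{1,2,3,6,7,14,21,42}  Σf=1+8+27+216+343+2744+9261+74088=86688

55261, 50654, 61740, 61544, 73710, 68922, 86688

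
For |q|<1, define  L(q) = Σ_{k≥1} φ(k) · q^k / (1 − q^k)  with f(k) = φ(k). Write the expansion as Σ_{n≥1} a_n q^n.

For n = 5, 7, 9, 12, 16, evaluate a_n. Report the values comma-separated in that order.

q^5  k|5↦φ(k): 1:1 5:4  a_5=5
d|7:{1,7}  Σφ=1+6=7
n=9: 1·9 3·3 9·1  φ→[1+2+6]=9
n=12: 12·1 6·2 4·3 3·4 2·6 1·12  φ→[4+2+2+2+1+1]=12
d|16:{16,8,4,2,1}  Σφ=8+4+2+1+1=16

5, 7, 9, 12, 16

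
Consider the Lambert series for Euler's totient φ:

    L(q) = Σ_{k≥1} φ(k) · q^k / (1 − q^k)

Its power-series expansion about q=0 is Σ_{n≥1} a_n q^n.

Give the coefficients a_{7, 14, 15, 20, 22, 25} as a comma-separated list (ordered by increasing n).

n=7: 1·7 7·1  φ→[1+6]=7
q^14  k|14↦φ(k): 14:6 7:6 2:1 1:1  a_14=14
n=15: 1·15 3·5 5·3 15·1  φ→[1+2+4+8]=15
q^20  k|20↦φ(k): 20:8 10:4 5:4 4:2 2:1 1:1  a_20=20
d|22:{1,2,11,22}  Σφ=1+1+10+10=22
d|25:{1,5,25}  Σφ=1+4+20=25

7, 14, 15, 20, 22, 25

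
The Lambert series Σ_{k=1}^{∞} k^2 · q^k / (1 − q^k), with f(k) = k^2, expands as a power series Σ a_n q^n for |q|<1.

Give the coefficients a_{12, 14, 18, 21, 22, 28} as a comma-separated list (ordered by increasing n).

d|12:{12,6,4,3,2,1}  Σf=144+36+16+9+4+1=210
q^14  k|14↦f(k): 1:1 2:4 7:49 14:196  a_14=250
q^18  k|18↦f(k): 1:1 2:4 3:9 6:36 9:81 18:324  a_18=455
d|21:{1,3,7,21}  Σf=1+9+49+441=500
[q^22] f(1)=1,f(2)=4,f(11)=121,f(22)=484 ⇒ 610
q^28  k|28↦f(k): 28:784 14:196 7:49 4:16 2:4 1:1  a_28=1050

210, 250, 455, 500, 610, 1050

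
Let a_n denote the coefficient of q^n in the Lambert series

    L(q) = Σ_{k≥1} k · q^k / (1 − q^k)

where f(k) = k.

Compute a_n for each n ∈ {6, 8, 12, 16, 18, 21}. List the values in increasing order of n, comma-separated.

12, 15, 28, 31, 39, 32

q^6  k|6↦f(k): 6:6 3:3 2:2 1:1  a_6=12
[q^8] f(1)=1,f(2)=2,f(4)=4,f(8)=8 ⇒ 15
q^12  k|12↦f(k): 12:12 6:6 4:4 3:3 2:2 1:1  a_12=28
n=16: 1·16 2·8 4·4 8·2 16·1  f→[1+2+4+8+16]=31
d|18:{18,9,6,3,2,1}  Σf=18+9+6+3+2+1=39
[q^21] f(21)=21,f(7)=7,f(3)=3,f(1)=1 ⇒ 32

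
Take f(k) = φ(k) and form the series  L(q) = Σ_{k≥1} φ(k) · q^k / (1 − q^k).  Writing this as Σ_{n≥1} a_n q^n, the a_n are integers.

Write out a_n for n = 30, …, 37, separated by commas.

d|30:{30,15,10,6,5,3,2,1}  Σφ=8+8+4+2+4+2+1+1=30
n=31: 31·1 1·31  φ→[30+1]=31
q^32  k|32↦φ(k): 32:16 16:8 8:4 4:2 2:1 1:1  a_32=32
d|33:{1,3,11,33}  Σφ=1+2+10+20=33
[q^34] φ(1)=1,φ(2)=1,φ(17)=16,φ(34)=16 ⇒ 34
d|35:{35,7,5,1}  Σφ=24+6+4+1=35
n=36: 1·36 2·18 3·12 4·9 6·6 9·4 12·3 18·2 36·1  φ→[1+1+2+2+2+6+4+6+12]=36
n=37: 37·1 1·37  φ→[36+1]=37

30, 31, 32, 33, 34, 35, 36, 37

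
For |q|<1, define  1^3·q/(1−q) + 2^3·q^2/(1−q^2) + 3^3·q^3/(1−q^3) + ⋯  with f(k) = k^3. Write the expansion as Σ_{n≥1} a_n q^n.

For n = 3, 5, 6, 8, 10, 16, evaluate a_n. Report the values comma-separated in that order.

28, 126, 252, 585, 1134, 4681

[q^3] f(1)=1,f(3)=27 ⇒ 28
[q^5] f(1)=1,f(5)=125 ⇒ 126
d|6:{6,3,2,1}  Σf=216+27+8+1=252
[q^8] f(1)=1,f(2)=8,f(4)=64,f(8)=512 ⇒ 585
d|10:{1,2,5,10}  Σf=1+8+125+1000=1134
q^16  k|16↦f(k): 16:4096 8:512 4:64 2:8 1:1  a_16=4681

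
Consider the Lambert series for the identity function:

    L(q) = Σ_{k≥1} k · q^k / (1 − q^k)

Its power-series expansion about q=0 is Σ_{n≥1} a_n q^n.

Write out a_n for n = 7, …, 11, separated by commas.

8, 15, 13, 18, 12

d|7:{7,1}  Σf=7+1=8
[q^8] f(1)=1,f(2)=2,f(4)=4,f(8)=8 ⇒ 15
d|9:{1,3,9}  Σf=1+3+9=13
q^10  k|10↦f(k): 1:1 2:2 5:5 10:10  a_10=18
d|11:{11,1}  Σf=11+1=12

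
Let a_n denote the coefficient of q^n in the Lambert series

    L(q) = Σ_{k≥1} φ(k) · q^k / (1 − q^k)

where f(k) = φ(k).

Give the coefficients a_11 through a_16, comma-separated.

n=11: 11·1 1·11  φ→[10+1]=11
q^12  k|12↦φ(k): 1:1 2:1 3:2 4:2 6:2 12:4  a_12=12
d|13:{13,1}  Σφ=12+1=13
q^14  k|14↦φ(k): 1:1 2:1 7:6 14:6  a_14=14
d|15:{1,3,5,15}  Σφ=1+2+4+8=15
n=16: 1·16 2·8 4·4 8·2 16·1  φ→[1+1+2+4+8]=16

11, 12, 13, 14, 15, 16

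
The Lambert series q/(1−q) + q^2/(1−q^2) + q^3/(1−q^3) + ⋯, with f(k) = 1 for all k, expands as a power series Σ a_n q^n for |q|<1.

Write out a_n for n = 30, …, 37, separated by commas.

8, 2, 6, 4, 4, 4, 9, 2

q^30  k|30↦f(k): 30:1 15:1 10:1 6:1 5:1 3:1 2:1 1:1  a_30=8
d|31:{31,1}  Σf=1+1=2
n=32: 32·1 16·2 8·4 4·8 2·16 1·32  f→[1+1+1+1+1+1]=6
q^33  k|33↦f(k): 33:1 11:1 3:1 1:1  a_33=4
[q^34] f(1)=1,f(2)=1,f(17)=1,f(34)=1 ⇒ 4
d|35:{1,5,7,35}  Σf=1+1+1+1=4
n=36: 36·1 18·2 12·3 9·4 6·6 4·9 3·12 2·18 1·36  f→[1+1+1+1+1+1+1+1+1]=9
[q^37] f(1)=1,f(37)=1 ⇒ 2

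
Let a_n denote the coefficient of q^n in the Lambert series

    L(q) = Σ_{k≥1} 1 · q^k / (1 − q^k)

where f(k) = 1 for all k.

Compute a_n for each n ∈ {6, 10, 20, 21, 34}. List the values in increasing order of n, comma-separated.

4, 4, 6, 4, 4

d|6:{1,2,3,6}  Σf=1+1+1+1=4
[q^10] f(10)=1,f(5)=1,f(2)=1,f(1)=1 ⇒ 4
d|20:{20,10,5,4,2,1}  Σf=1+1+1+1+1+1=6
d|21:{1,3,7,21}  Σf=1+1+1+1=4
d|34:{1,2,17,34}  Σf=1+1+1+1=4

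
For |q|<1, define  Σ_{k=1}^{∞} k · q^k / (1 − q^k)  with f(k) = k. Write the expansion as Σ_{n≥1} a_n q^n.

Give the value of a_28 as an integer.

n=28: 28·1 14·2 7·4 4·7 2·14 1·28  f→[28+14+7+4+2+1]=56

a_28 = 56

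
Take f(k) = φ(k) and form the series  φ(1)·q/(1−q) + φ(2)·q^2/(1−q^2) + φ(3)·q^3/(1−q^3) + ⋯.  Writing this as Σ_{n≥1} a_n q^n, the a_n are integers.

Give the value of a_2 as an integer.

d|2:{2,1}  Σφ=1+1=2

a_2 = 2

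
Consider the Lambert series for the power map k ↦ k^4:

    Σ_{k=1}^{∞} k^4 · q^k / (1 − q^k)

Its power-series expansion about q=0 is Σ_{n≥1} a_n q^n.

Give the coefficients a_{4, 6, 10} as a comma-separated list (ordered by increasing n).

273, 1394, 10642

q^4  k|4↦f(k): 4:256 2:16 1:1  a_4=273
d|6:{1,2,3,6}  Σf=1+16+81+1296=1394
q^10  k|10↦f(k): 1:1 2:16 5:625 10:10000  a_10=10642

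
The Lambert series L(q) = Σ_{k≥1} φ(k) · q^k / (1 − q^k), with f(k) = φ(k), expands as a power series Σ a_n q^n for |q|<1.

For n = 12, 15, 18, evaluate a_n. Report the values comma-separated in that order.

[q^12] φ(12)=4,φ(6)=2,φ(4)=2,φ(3)=2,φ(2)=1,φ(1)=1 ⇒ 12
[q^15] φ(1)=1,φ(3)=2,φ(5)=4,φ(15)=8 ⇒ 15
d|18:{18,9,6,3,2,1}  Σφ=6+6+2+2+1+1=18

12, 15, 18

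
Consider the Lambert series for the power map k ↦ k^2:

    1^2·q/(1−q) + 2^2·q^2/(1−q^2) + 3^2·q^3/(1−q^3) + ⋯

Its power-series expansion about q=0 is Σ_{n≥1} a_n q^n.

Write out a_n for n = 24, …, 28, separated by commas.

850, 651, 850, 820, 1050

d|24:{1,2,3,4,6,8,12,24}  Σf=1+4+9+16+36+64+144+576=850
[q^25] f(25)=625,f(5)=25,f(1)=1 ⇒ 651
q^26  k|26↦f(k): 1:1 2:4 13:169 26:676  a_26=850
n=27: 1·27 3·9 9·3 27·1  f→[1+9+81+729]=820
d|28:{1,2,4,7,14,28}  Σf=1+4+16+49+196+784=1050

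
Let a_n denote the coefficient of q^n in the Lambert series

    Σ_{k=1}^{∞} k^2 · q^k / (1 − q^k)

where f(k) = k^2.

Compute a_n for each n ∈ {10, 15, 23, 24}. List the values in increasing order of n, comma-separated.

n=10: 1·10 2·5 5·2 10·1  f→[1+4+25+100]=130
n=15: 1·15 3·5 5·3 15·1  f→[1+9+25+225]=260
q^23  k|23↦f(k): 1:1 23:529  a_23=530
n=24: 1·24 2·12 3·8 4·6 6·4 8·3 12·2 24·1  f→[1+4+9+16+36+64+144+576]=850

130, 260, 530, 850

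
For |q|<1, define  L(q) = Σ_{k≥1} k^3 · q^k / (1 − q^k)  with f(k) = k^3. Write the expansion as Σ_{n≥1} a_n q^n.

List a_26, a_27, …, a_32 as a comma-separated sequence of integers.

19782, 20440, 25112, 24390, 31752, 29792, 37449

n=26: 26·1 13·2 2·13 1·26  f→[17576+2197+8+1]=19782
n=27: 1·27 3·9 9·3 27·1  f→[1+27+729+19683]=20440
n=28: 28·1 14·2 7·4 4·7 2·14 1·28  f→[21952+2744+343+64+8+1]=25112
[q^29] f(29)=24389,f(1)=1 ⇒ 24390
n=30: 30·1 15·2 10·3 6·5 5·6 3·10 2·15 1·30  f→[27000+3375+1000+216+125+27+8+1]=31752
n=31: 31·1 1·31  f→[29791+1]=29792
q^32  k|32↦f(k): 32:32768 16:4096 8:512 4:64 2:8 1:1  a_32=37449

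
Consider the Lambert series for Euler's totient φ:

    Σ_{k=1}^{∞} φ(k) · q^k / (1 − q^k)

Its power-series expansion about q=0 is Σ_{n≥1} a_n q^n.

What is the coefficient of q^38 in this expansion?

d|38:{38,19,2,1}  Σφ=18+18+1+1=38

a_38 = 38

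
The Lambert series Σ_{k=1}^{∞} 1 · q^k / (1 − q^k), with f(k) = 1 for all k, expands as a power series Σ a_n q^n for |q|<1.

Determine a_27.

a_27 = 4

n=27: 1·27 3·9 9·3 27·1  f→[1+1+1+1]=4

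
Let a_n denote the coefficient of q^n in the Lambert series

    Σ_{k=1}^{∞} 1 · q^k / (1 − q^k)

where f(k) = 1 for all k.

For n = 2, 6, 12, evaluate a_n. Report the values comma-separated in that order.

2, 4, 6

q^2  k|2↦f(k): 2:1 1:1  a_2=2
d|6:{1,2,3,6}  Σf=1+1+1+1=4
d|12:{12,6,4,3,2,1}  Σf=1+1+1+1+1+1=6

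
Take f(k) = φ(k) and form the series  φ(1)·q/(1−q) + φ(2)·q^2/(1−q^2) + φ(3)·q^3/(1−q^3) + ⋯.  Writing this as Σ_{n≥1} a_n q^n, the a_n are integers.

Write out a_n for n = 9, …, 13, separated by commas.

[q^9] φ(1)=1,φ(3)=2,φ(9)=6 ⇒ 9
n=10: 10·1 5·2 2·5 1·10  φ→[4+4+1+1]=10
q^11  k|11↦φ(k): 1:1 11:10  a_11=11
n=12: 1·12 2·6 3·4 4·3 6·2 12·1  φ→[1+1+2+2+2+4]=12
q^13  k|13↦φ(k): 13:12 1:1  a_13=13

9, 10, 11, 12, 13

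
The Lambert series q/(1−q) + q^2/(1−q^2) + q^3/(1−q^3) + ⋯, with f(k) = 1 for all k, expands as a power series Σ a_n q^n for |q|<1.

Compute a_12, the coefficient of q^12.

a_12 = 6

n=12: 12·1 6·2 4·3 3·4 2·6 1·12  f→[1+1+1+1+1+1]=6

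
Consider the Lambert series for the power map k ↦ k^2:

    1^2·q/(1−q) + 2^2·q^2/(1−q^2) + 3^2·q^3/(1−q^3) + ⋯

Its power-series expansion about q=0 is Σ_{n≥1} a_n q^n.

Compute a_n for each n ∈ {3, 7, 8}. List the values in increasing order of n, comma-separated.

10, 50, 85

n=3: 1·3 3·1  f→[1+9]=10
n=7: 1·7 7·1  f→[1+49]=50
[q^8] f(8)=64,f(4)=16,f(2)=4,f(1)=1 ⇒ 85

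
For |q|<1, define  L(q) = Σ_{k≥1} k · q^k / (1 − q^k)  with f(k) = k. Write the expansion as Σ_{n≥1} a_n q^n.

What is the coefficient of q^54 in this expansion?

a_54 = 120

[q^54] f(1)=1,f(2)=2,f(3)=3,f(6)=6,f(9)=9,f(18)=18,f(27)=27,f(54)=54 ⇒ 120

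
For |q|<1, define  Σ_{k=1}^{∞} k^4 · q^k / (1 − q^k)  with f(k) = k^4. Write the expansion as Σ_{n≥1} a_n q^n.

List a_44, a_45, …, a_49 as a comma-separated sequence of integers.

3997266, 4158518, 4757314, 4879682, 5732210, 5767203

[q^44] f(1)=1,f(2)=16,f(4)=256,f(11)=14641,f(22)=234256,f(44)=3748096 ⇒ 3997266
q^45  k|45↦f(k): 45:4100625 15:50625 9:6561 5:625 3:81 1:1  a_45=4158518
d|46:{46,23,2,1}  Σf=4477456+279841+16+1=4757314
q^47  k|47↦f(k): 47:4879681 1:1  a_47=4879682
d|48:{48,24,16,12,8,6,4,3,2,1}  Σf=5308416+331776+65536+20736+4096+1296+256+81+16+1=5732210
n=49: 1·49 7·7 49·1  f→[1+2401+5764801]=5767203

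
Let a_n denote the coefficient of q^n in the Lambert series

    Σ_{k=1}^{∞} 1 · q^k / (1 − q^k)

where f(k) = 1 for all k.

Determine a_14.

a_14 = 4

n=14: 14·1 7·2 2·7 1·14  f→[1+1+1+1]=4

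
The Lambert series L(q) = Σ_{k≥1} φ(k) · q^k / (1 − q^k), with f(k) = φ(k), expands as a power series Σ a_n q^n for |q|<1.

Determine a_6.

[q^6] φ(1)=1,φ(2)=1,φ(3)=2,φ(6)=2 ⇒ 6

a_6 = 6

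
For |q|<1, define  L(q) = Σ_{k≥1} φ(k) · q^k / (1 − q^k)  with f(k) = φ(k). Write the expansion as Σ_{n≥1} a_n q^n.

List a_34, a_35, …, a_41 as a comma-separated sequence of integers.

n=34: 1·34 2·17 17·2 34·1  φ→[1+1+16+16]=34
[q^35] φ(35)=24,φ(7)=6,φ(5)=4,φ(1)=1 ⇒ 35
q^36  k|36↦φ(k): 1:1 2:1 3:2 4:2 6:2 9:6 12:4 18:6 36:12  a_36=36
n=37: 1·37 37·1  φ→[1+36]=37
q^38  k|38↦φ(k): 1:1 2:1 19:18 38:18  a_38=38
d|39:{39,13,3,1}  Σφ=24+12+2+1=39
q^40  k|40↦φ(k): 1:1 2:1 4:2 5:4 8:4 10:4 20:8 40:16  a_40=40
n=41: 41·1 1·41  φ→[40+1]=41

34, 35, 36, 37, 38, 39, 40, 41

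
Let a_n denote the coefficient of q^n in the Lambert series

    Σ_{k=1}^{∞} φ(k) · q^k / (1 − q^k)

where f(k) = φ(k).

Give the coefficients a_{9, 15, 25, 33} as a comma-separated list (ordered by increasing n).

n=9: 9·1 3·3 1·9  φ→[6+2+1]=9
d|15:{1,3,5,15}  Σφ=1+2+4+8=15
n=25: 1·25 5·5 25·1  φ→[1+4+20]=25
n=33: 1·33 3·11 11·3 33·1  φ→[1+2+10+20]=33

9, 15, 25, 33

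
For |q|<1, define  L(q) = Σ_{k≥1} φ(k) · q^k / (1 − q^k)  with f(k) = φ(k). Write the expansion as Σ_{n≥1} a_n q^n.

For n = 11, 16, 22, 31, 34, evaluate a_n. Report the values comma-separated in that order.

[q^11] φ(11)=10,φ(1)=1 ⇒ 11
q^16  k|16↦φ(k): 1:1 2:1 4:2 8:4 16:8  a_16=16
q^22  k|22↦φ(k): 1:1 2:1 11:10 22:10  a_22=22
n=31: 31·1 1·31  φ→[30+1]=31
n=34: 1·34 2·17 17·2 34·1  φ→[1+1+16+16]=34

11, 16, 22, 31, 34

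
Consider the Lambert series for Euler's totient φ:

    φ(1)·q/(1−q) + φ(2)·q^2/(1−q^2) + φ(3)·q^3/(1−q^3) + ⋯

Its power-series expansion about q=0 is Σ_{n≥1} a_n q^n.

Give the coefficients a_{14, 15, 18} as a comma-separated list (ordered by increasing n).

d|14:{1,2,7,14}  Σφ=1+1+6+6=14
n=15: 15·1 5·3 3·5 1·15  φ→[8+4+2+1]=15
d|18:{1,2,3,6,9,18}  Σφ=1+1+2+2+6+6=18

14, 15, 18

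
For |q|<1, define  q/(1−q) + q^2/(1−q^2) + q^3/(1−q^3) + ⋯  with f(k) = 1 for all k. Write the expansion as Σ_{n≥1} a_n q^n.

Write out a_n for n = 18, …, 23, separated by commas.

[q^18] f(18)=1,f(9)=1,f(6)=1,f(3)=1,f(2)=1,f(1)=1 ⇒ 6
[q^19] f(1)=1,f(19)=1 ⇒ 2
[q^20] f(20)=1,f(10)=1,f(5)=1,f(4)=1,f(2)=1,f(1)=1 ⇒ 6
q^21  k|21↦f(k): 1:1 3:1 7:1 21:1  a_21=4
q^22  k|22↦f(k): 22:1 11:1 2:1 1:1  a_22=4
d|23:{1,23}  Σf=1+1=2

6, 2, 6, 4, 4, 2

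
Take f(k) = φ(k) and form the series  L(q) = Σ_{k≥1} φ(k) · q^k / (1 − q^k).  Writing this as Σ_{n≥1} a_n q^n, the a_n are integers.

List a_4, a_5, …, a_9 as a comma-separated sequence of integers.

d|4:{1,2,4}  Σφ=1+1+2=4
[q^5] φ(5)=4,φ(1)=1 ⇒ 5
q^6  k|6↦φ(k): 1:1 2:1 3:2 6:2  a_6=6
d|7:{7,1}  Σφ=6+1=7
d|8:{8,4,2,1}  Σφ=4+2+1+1=8
q^9  k|9↦φ(k): 9:6 3:2 1:1  a_9=9

4, 5, 6, 7, 8, 9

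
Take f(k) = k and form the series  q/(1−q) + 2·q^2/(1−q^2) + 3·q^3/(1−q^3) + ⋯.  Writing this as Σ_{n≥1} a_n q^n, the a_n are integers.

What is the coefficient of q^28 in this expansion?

a_28 = 56

[q^28] f(28)=28,f(14)=14,f(7)=7,f(4)=4,f(2)=2,f(1)=1 ⇒ 56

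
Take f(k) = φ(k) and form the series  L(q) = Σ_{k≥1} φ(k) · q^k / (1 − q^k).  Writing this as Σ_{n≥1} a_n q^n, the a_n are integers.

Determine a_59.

q^59  k|59↦φ(k): 59:58 1:1  a_59=59

a_59 = 59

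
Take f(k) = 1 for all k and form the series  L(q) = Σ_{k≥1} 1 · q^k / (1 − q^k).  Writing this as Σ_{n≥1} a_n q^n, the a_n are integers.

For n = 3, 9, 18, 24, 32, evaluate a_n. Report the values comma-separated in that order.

d|3:{1,3}  Σf=1+1=2
n=9: 9·1 3·3 1·9  f→[1+1+1]=3
q^18  k|18↦f(k): 1:1 2:1 3:1 6:1 9:1 18:1  a_18=6
q^24  k|24↦f(k): 24:1 12:1 8:1 6:1 4:1 3:1 2:1 1:1  a_24=8
q^32  k|32↦f(k): 1:1 2:1 4:1 8:1 16:1 32:1  a_32=6

2, 3, 6, 8, 6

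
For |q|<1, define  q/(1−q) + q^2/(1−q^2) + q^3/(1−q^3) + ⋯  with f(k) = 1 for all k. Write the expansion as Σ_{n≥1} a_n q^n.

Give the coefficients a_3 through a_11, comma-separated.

2, 3, 2, 4, 2, 4, 3, 4, 2

d|3:{1,3}  Σf=1+1=2
q^4  k|4↦f(k): 4:1 2:1 1:1  a_4=3
n=5: 5·1 1·5  f→[1+1]=2
d|6:{1,2,3,6}  Σf=1+1+1+1=4
n=7: 7·1 1·7  f→[1+1]=2
[q^8] f(1)=1,f(2)=1,f(4)=1,f(8)=1 ⇒ 4
[q^9] f(1)=1,f(3)=1,f(9)=1 ⇒ 3
d|10:{10,5,2,1}  Σf=1+1+1+1=4
n=11: 1·11 11·1  f→[1+1]=2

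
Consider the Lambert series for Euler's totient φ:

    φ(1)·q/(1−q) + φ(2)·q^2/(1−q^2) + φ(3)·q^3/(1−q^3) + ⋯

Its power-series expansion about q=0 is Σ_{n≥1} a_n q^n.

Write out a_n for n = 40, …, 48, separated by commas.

[q^40] φ(40)=16,φ(20)=8,φ(10)=4,φ(8)=4,φ(5)=4,φ(4)=2,φ(2)=1,φ(1)=1 ⇒ 40
d|41:{41,1}  Σφ=40+1=41
n=42: 42·1 21·2 14·3 7·6 6·7 3·14 2·21 1·42  φ→[12+12+6+6+2+2+1+1]=42
[q^43] φ(43)=42,φ(1)=1 ⇒ 43
q^44  k|44↦φ(k): 1:1 2:1 4:2 11:10 22:10 44:20  a_44=44
q^45  k|45↦φ(k): 45:24 15:8 9:6 5:4 3:2 1:1  a_45=45
q^46  k|46↦φ(k): 46:22 23:22 2:1 1:1  a_46=46
n=47: 1·47 47·1  φ→[1+46]=47
[q^48] φ(1)=1,φ(2)=1,φ(3)=2,φ(4)=2,φ(6)=2,φ(8)=4,φ(12)=4,φ(16)=8,φ(24)=8,φ(48)=16 ⇒ 48

40, 41, 42, 43, 44, 45, 46, 47, 48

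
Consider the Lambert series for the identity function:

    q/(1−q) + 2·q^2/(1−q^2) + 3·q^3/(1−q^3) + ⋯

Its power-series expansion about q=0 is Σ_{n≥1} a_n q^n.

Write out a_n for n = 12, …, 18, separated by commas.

28, 14, 24, 24, 31, 18, 39

n=12: 12·1 6·2 4·3 3·4 2·6 1·12  f→[12+6+4+3+2+1]=28
q^13  k|13↦f(k): 13:13 1:1  a_13=14
[q^14] f(1)=1,f(2)=2,f(7)=7,f(14)=14 ⇒ 24
q^15  k|15↦f(k): 1:1 3:3 5:5 15:15  a_15=24
q^16  k|16↦f(k): 1:1 2:2 4:4 8:8 16:16  a_16=31
[q^17] f(17)=17,f(1)=1 ⇒ 18
n=18: 18·1 9·2 6·3 3·6 2·9 1·18  f→[18+9+6+3+2+1]=39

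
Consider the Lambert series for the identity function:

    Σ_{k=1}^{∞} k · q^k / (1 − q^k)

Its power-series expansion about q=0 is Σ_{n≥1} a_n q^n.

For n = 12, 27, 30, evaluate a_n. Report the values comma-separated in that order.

d|12:{1,2,3,4,6,12}  Σf=1+2+3+4+6+12=28
[q^27] f(27)=27,f(9)=9,f(3)=3,f(1)=1 ⇒ 40
[q^30] f(1)=1,f(2)=2,f(3)=3,f(5)=5,f(6)=6,f(10)=10,f(15)=15,f(30)=30 ⇒ 72

28, 40, 72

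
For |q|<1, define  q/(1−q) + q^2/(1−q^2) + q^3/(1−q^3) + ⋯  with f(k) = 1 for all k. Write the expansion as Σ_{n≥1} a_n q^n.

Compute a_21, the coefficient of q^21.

a_21 = 4

[q^21] f(21)=1,f(7)=1,f(3)=1,f(1)=1 ⇒ 4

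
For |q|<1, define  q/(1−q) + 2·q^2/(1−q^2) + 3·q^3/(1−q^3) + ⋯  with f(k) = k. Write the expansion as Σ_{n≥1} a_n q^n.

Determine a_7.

q^7  k|7↦f(k): 7:7 1:1  a_7=8

a_7 = 8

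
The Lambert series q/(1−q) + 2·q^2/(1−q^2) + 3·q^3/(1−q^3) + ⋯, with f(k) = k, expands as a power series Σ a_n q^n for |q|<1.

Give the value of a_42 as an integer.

a_42 = 96

d|42:{42,21,14,7,6,3,2,1}  Σf=42+21+14+7+6+3+2+1=96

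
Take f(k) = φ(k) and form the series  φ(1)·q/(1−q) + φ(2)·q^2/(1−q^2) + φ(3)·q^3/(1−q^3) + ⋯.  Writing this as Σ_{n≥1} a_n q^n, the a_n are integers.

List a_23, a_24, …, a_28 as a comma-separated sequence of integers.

n=23: 23·1 1·23  φ→[22+1]=23
q^24  k|24↦φ(k): 24:8 12:4 8:4 6:2 4:2 3:2 2:1 1:1  a_24=24
q^25  k|25↦φ(k): 1:1 5:4 25:20  a_25=25
[q^26] φ(1)=1,φ(2)=1,φ(13)=12,φ(26)=12 ⇒ 26
n=27: 1·27 3·9 9·3 27·1  φ→[1+2+6+18]=27
n=28: 28·1 14·2 7·4 4·7 2·14 1·28  φ→[12+6+6+2+1+1]=28

23, 24, 25, 26, 27, 28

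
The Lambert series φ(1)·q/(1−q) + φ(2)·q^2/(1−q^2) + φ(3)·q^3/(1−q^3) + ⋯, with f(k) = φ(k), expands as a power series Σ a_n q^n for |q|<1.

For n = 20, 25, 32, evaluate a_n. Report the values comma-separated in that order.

d|20:{20,10,5,4,2,1}  Σφ=8+4+4+2+1+1=20
n=25: 1·25 5·5 25·1  φ→[1+4+20]=25
q^32  k|32↦φ(k): 1:1 2:1 4:2 8:4 16:8 32:16  a_32=32

20, 25, 32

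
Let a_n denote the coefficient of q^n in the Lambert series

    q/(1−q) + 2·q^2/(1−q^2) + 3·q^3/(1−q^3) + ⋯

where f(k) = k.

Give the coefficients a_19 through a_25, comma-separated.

q^19  k|19↦f(k): 1:1 19:19  a_19=20
[q^20] f(1)=1,f(2)=2,f(4)=4,f(5)=5,f(10)=10,f(20)=20 ⇒ 42
d|21:{1,3,7,21}  Σf=1+3+7+21=32
q^22  k|22↦f(k): 1:1 2:2 11:11 22:22  a_22=36
q^23  k|23↦f(k): 1:1 23:23  a_23=24
[q^24] f(1)=1,f(2)=2,f(3)=3,f(4)=4,f(6)=6,f(8)=8,f(12)=12,f(24)=24 ⇒ 60
[q^25] f(25)=25,f(5)=5,f(1)=1 ⇒ 31

20, 42, 32, 36, 24, 60, 31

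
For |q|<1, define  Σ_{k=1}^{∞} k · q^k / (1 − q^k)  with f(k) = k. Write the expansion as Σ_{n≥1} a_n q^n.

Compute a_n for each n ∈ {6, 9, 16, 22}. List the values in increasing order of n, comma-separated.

[q^6] f(6)=6,f(3)=3,f(2)=2,f(1)=1 ⇒ 12
q^9  k|9↦f(k): 9:9 3:3 1:1  a_9=13
q^16  k|16↦f(k): 16:16 8:8 4:4 2:2 1:1  a_16=31
[q^22] f(1)=1,f(2)=2,f(11)=11,f(22)=22 ⇒ 36

12, 13, 31, 36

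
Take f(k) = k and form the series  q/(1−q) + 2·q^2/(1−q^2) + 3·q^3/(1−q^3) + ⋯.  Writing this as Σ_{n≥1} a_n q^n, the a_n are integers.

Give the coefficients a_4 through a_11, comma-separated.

[q^4] f(1)=1,f(2)=2,f(4)=4 ⇒ 7
d|5:{5,1}  Σf=5+1=6
n=6: 1·6 2·3 3·2 6·1  f→[1+2+3+6]=12
[q^7] f(7)=7,f(1)=1 ⇒ 8
[q^8] f(8)=8,f(4)=4,f(2)=2,f(1)=1 ⇒ 15
q^9  k|9↦f(k): 9:9 3:3 1:1  a_9=13
[q^10] f(1)=1,f(2)=2,f(5)=5,f(10)=10 ⇒ 18
n=11: 11·1 1·11  f→[11+1]=12

7, 6, 12, 8, 15, 13, 18, 12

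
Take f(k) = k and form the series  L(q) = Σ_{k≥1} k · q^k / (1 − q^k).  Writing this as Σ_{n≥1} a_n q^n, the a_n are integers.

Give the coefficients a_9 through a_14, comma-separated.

13, 18, 12, 28, 14, 24

d|9:{9,3,1}  Σf=9+3+1=13
q^10  k|10↦f(k): 10:10 5:5 2:2 1:1  a_10=18
q^11  k|11↦f(k): 11:11 1:1  a_11=12
[q^12] f(1)=1,f(2)=2,f(3)=3,f(4)=4,f(6)=6,f(12)=12 ⇒ 28
[q^13] f(1)=1,f(13)=13 ⇒ 14
d|14:{1,2,7,14}  Σf=1+2+7+14=24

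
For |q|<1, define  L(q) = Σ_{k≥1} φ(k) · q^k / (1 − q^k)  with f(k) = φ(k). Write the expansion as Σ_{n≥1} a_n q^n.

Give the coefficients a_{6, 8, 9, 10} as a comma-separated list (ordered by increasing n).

d|6:{1,2,3,6}  Σφ=1+1+2+2=6
q^8  k|8↦φ(k): 8:4 4:2 2:1 1:1  a_8=8
d|9:{1,3,9}  Σφ=1+2+6=9
d|10:{1,2,5,10}  Σφ=1+1+4+4=10

6, 8, 9, 10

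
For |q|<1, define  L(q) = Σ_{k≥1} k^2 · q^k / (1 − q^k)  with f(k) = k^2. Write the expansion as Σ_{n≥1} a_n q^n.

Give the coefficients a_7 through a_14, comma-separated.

50, 85, 91, 130, 122, 210, 170, 250

q^7  k|7↦f(k): 1:1 7:49  a_7=50
q^8  k|8↦f(k): 8:64 4:16 2:4 1:1  a_8=85
[q^9] f(9)=81,f(3)=9,f(1)=1 ⇒ 91
q^10  k|10↦f(k): 10:100 5:25 2:4 1:1  a_10=130
[q^11] f(11)=121,f(1)=1 ⇒ 122
q^12  k|12↦f(k): 12:144 6:36 4:16 3:9 2:4 1:1  a_12=210
[q^13] f(13)=169,f(1)=1 ⇒ 170
q^14  k|14↦f(k): 1:1 2:4 7:49 14:196  a_14=250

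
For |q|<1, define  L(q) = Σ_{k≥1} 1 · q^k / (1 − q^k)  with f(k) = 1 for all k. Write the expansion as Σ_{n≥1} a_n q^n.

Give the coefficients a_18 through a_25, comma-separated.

[q^18] f(1)=1,f(2)=1,f(3)=1,f(6)=1,f(9)=1,f(18)=1 ⇒ 6
q^19  k|19↦f(k): 1:1 19:1  a_19=2
n=20: 20·1 10·2 5·4 4·5 2·10 1·20  f→[1+1+1+1+1+1]=6
n=21: 21·1 7·3 3·7 1·21  f→[1+1+1+1]=4
d|22:{1,2,11,22}  Σf=1+1+1+1=4
n=23: 23·1 1·23  f→[1+1]=2
n=24: 1·24 2·12 3·8 4·6 6·4 8·3 12·2 24·1  f→[1+1+1+1+1+1+1+1]=8
d|25:{1,5,25}  Σf=1+1+1=3

6, 2, 6, 4, 4, 2, 8, 3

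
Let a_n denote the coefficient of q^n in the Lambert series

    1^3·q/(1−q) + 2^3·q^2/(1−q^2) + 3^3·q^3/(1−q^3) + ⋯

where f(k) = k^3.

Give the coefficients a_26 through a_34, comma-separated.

n=26: 26·1 13·2 2·13 1·26  f→[17576+2197+8+1]=19782
n=27: 27·1 9·3 3·9 1·27  f→[19683+729+27+1]=20440
n=28: 1·28 2·14 4·7 7·4 14·2 28·1  f→[1+8+64+343+2744+21952]=25112
n=29: 1·29 29·1  f→[1+24389]=24390
n=30: 30·1 15·2 10·3 6·5 5·6 3·10 2·15 1·30  f→[27000+3375+1000+216+125+27+8+1]=31752
d|31:{1,31}  Σf=1+29791=29792
q^32  k|32↦f(k): 32:32768 16:4096 8:512 4:64 2:8 1:1  a_32=37449
q^33  k|33↦f(k): 1:1 3:27 11:1331 33:35937  a_33=37296
n=34: 34·1 17·2 2·17 1·34  f→[39304+4913+8+1]=44226

19782, 20440, 25112, 24390, 31752, 29792, 37449, 37296, 44226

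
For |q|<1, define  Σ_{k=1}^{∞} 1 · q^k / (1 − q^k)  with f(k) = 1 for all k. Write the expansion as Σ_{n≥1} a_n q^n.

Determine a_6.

[q^6] f(1)=1,f(2)=1,f(3)=1,f(6)=1 ⇒ 4

a_6 = 4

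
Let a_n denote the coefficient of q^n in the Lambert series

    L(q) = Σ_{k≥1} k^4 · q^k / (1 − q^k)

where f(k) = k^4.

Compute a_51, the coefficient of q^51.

q^51  k|51↦f(k): 51:6765201 17:83521 3:81 1:1  a_51=6848804

a_51 = 6848804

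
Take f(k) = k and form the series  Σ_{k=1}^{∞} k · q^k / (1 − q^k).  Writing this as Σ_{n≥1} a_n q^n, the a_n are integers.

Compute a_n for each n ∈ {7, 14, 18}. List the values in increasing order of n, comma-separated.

d|7:{7,1}  Σf=7+1=8
n=14: 14·1 7·2 2·7 1·14  f→[14+7+2+1]=24
n=18: 18·1 9·2 6·3 3·6 2·9 1·18  f→[18+9+6+3+2+1]=39

8, 24, 39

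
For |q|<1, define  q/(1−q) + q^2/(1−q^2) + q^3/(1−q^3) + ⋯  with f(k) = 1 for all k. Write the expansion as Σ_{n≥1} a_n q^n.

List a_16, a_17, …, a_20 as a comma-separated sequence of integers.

5, 2, 6, 2, 6

d|16:{1,2,4,8,16}  Σf=1+1+1+1+1=5
q^17  k|17↦f(k): 1:1 17:1  a_17=2
n=18: 18·1 9·2 6·3 3·6 2·9 1·18  f→[1+1+1+1+1+1]=6
n=19: 1·19 19·1  f→[1+1]=2
q^20  k|20↦f(k): 1:1 2:1 4:1 5:1 10:1 20:1  a_20=6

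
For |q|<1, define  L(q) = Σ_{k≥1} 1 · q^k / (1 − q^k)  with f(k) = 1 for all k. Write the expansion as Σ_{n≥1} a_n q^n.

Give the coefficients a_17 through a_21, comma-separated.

2, 6, 2, 6, 4

n=17: 17·1 1·17  f→[1+1]=2
n=18: 1·18 2·9 3·6 6·3 9·2 18·1  f→[1+1+1+1+1+1]=6
n=19: 19·1 1·19  f→[1+1]=2
[q^20] f(1)=1,f(2)=1,f(4)=1,f(5)=1,f(10)=1,f(20)=1 ⇒ 6
[q^21] f(1)=1,f(3)=1,f(7)=1,f(21)=1 ⇒ 4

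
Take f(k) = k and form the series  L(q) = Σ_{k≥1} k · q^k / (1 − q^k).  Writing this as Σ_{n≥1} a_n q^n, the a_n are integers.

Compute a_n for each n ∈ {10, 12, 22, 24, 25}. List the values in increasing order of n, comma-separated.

18, 28, 36, 60, 31

d|10:{10,5,2,1}  Σf=10+5+2+1=18
[q^12] f(1)=1,f(2)=2,f(3)=3,f(4)=4,f(6)=6,f(12)=12 ⇒ 28
[q^22] f(22)=22,f(11)=11,f(2)=2,f(1)=1 ⇒ 36
d|24:{24,12,8,6,4,3,2,1}  Σf=24+12+8+6+4+3+2+1=60
n=25: 1·25 5·5 25·1  f→[1+5+25]=31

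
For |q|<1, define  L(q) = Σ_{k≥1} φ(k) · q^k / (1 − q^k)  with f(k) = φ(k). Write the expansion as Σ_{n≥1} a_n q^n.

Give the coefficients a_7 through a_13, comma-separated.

d|7:{1,7}  Σφ=1+6=7
n=8: 1·8 2·4 4·2 8·1  φ→[1+1+2+4]=8
n=9: 9·1 3·3 1·9  φ→[6+2+1]=9
d|10:{10,5,2,1}  Σφ=4+4+1+1=10
d|11:{11,1}  Σφ=10+1=11
n=12: 1·12 2·6 3·4 4·3 6·2 12·1  φ→[1+1+2+2+2+4]=12
q^13  k|13↦φ(k): 13:12 1:1  a_13=13

7, 8, 9, 10, 11, 12, 13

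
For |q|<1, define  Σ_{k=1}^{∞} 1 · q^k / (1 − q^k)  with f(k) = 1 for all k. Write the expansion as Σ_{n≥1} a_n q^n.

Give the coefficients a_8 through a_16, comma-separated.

q^8  k|8↦f(k): 8:1 4:1 2:1 1:1  a_8=4
[q^9] f(9)=1,f(3)=1,f(1)=1 ⇒ 3
n=10: 1·10 2·5 5·2 10·1  f→[1+1+1+1]=4
[q^11] f(1)=1,f(11)=1 ⇒ 2
d|12:{12,6,4,3,2,1}  Σf=1+1+1+1+1+1=6
[q^13] f(13)=1,f(1)=1 ⇒ 2
[q^14] f(1)=1,f(2)=1,f(7)=1,f(14)=1 ⇒ 4
n=15: 15·1 5·3 3·5 1·15  f→[1+1+1+1]=4
q^16  k|16↦f(k): 1:1 2:1 4:1 8:1 16:1  a_16=5

4, 3, 4, 2, 6, 2, 4, 4, 5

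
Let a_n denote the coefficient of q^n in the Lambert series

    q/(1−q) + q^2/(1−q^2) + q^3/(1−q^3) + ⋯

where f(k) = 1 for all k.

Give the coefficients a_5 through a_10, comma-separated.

2, 4, 2, 4, 3, 4

n=5: 1·5 5·1  f→[1+1]=2
[q^6] f(6)=1,f(3)=1,f(2)=1,f(1)=1 ⇒ 4
[q^7] f(7)=1,f(1)=1 ⇒ 2
[q^8] f(1)=1,f(2)=1,f(4)=1,f(8)=1 ⇒ 4
n=9: 1·9 3·3 9·1  f→[1+1+1]=3
q^10  k|10↦f(k): 10:1 5:1 2:1 1:1  a_10=4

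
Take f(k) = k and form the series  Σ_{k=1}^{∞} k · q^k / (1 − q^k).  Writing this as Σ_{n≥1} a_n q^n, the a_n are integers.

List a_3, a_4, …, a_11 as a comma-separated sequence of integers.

4, 7, 6, 12, 8, 15, 13, 18, 12

[q^3] f(1)=1,f(3)=3 ⇒ 4
q^4  k|4↦f(k): 1:1 2:2 4:4  a_4=7
[q^5] f(5)=5,f(1)=1 ⇒ 6
d|6:{1,2,3,6}  Σf=1+2+3+6=12
d|7:{7,1}  Σf=7+1=8
[q^8] f(1)=1,f(2)=2,f(4)=4,f(8)=8 ⇒ 15
d|9:{9,3,1}  Σf=9+3+1=13
[q^10] f(10)=10,f(5)=5,f(2)=2,f(1)=1 ⇒ 18
[q^11] f(11)=11,f(1)=1 ⇒ 12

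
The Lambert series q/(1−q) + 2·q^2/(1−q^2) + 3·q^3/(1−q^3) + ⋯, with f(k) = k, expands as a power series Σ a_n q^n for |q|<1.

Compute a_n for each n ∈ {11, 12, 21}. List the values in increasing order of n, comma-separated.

d|11:{11,1}  Σf=11+1=12
d|12:{12,6,4,3,2,1}  Σf=12+6+4+3+2+1=28
n=21: 21·1 7·3 3·7 1·21  f→[21+7+3+1]=32

12, 28, 32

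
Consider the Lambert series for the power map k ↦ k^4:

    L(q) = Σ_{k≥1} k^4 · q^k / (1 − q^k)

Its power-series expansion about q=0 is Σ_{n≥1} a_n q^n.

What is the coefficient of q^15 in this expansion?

d|15:{1,3,5,15}  Σf=1+81+625+50625=51332

a_15 = 51332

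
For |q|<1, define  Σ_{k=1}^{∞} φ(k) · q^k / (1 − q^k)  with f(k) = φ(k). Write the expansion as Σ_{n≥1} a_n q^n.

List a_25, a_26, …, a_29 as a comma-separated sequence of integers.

[q^25] φ(25)=20,φ(5)=4,φ(1)=1 ⇒ 25
n=26: 1·26 2·13 13·2 26·1  φ→[1+1+12+12]=26
q^27  k|27↦φ(k): 1:1 3:2 9:6 27:18  a_27=27
n=28: 1·28 2·14 4·7 7·4 14·2 28·1  φ→[1+1+2+6+6+12]=28
[q^29] φ(29)=28,φ(1)=1 ⇒ 29

25, 26, 27, 28, 29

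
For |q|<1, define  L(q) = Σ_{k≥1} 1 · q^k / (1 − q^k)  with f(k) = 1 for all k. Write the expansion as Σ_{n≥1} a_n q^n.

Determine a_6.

a_6 = 4

n=6: 6·1 3·2 2·3 1·6  f→[1+1+1+1]=4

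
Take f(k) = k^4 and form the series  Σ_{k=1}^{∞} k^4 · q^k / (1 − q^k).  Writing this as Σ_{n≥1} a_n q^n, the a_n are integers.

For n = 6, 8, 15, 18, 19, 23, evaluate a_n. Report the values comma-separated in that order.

1394, 4369, 51332, 112931, 130322, 279842

q^6  k|6↦f(k): 6:1296 3:81 2:16 1:1  a_6=1394
q^8  k|8↦f(k): 8:4096 4:256 2:16 1:1  a_8=4369
n=15: 15·1 5·3 3·5 1·15  f→[50625+625+81+1]=51332
d|18:{1,2,3,6,9,18}  Σf=1+16+81+1296+6561+104976=112931
[q^19] f(1)=1,f(19)=130321 ⇒ 130322
d|23:{23,1}  Σf=279841+1=279842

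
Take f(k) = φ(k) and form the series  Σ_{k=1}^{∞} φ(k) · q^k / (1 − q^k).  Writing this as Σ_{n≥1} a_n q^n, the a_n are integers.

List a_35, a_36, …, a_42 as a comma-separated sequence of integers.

[q^35] φ(1)=1,φ(5)=4,φ(7)=6,φ(35)=24 ⇒ 35
n=36: 36·1 18·2 12·3 9·4 6·6 4·9 3·12 2·18 1·36  φ→[12+6+4+6+2+2+2+1+1]=36
[q^37] φ(1)=1,φ(37)=36 ⇒ 37
d|38:{38,19,2,1}  Σφ=18+18+1+1=38
q^39  k|39↦φ(k): 39:24 13:12 3:2 1:1  a_39=39
d|40:{1,2,4,5,8,10,20,40}  Σφ=1+1+2+4+4+4+8+16=40
q^41  k|41↦φ(k): 1:1 41:40  a_41=41
d|42:{1,2,3,6,7,14,21,42}  Σφ=1+1+2+2+6+6+12+12=42

35, 36, 37, 38, 39, 40, 41, 42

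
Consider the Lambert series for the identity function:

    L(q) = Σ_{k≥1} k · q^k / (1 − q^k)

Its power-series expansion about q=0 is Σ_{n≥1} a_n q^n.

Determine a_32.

d|32:{32,16,8,4,2,1}  Σf=32+16+8+4+2+1=63

a_32 = 63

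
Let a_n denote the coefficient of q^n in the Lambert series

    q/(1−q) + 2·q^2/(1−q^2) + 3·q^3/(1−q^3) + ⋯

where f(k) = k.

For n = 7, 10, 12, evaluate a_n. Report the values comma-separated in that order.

8, 18, 28

d|7:{1,7}  Σf=1+7=8
n=10: 10·1 5·2 2·5 1·10  f→[10+5+2+1]=18
n=12: 1·12 2·6 3·4 4·3 6·2 12·1  f→[1+2+3+4+6+12]=28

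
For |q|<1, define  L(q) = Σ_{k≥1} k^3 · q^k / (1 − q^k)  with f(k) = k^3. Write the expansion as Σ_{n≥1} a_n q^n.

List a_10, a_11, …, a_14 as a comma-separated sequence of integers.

d|10:{10,5,2,1}  Σf=1000+125+8+1=1134
d|11:{11,1}  Σf=1331+1=1332
d|12:{1,2,3,4,6,12}  Σf=1+8+27+64+216+1728=2044
n=13: 13·1 1·13  f→[2197+1]=2198
n=14: 14·1 7·2 2·7 1·14  f→[2744+343+8+1]=3096

1134, 1332, 2044, 2198, 3096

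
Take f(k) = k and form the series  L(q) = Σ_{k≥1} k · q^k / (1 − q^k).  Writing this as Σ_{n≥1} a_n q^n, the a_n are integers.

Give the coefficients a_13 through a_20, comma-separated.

14, 24, 24, 31, 18, 39, 20, 42

n=13: 13·1 1·13  f→[13+1]=14
q^14  k|14↦f(k): 14:14 7:7 2:2 1:1  a_14=24
q^15  k|15↦f(k): 1:1 3:3 5:5 15:15  a_15=24
q^16  k|16↦f(k): 1:1 2:2 4:4 8:8 16:16  a_16=31
[q^17] f(1)=1,f(17)=17 ⇒ 18
d|18:{1,2,3,6,9,18}  Σf=1+2+3+6+9+18=39
[q^19] f(1)=1,f(19)=19 ⇒ 20
q^20  k|20↦f(k): 20:20 10:10 5:5 4:4 2:2 1:1  a_20=42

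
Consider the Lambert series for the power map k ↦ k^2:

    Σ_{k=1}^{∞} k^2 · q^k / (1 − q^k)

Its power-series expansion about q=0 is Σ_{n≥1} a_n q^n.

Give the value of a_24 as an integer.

a_24 = 850

q^24  k|24↦f(k): 24:576 12:144 8:64 6:36 4:16 3:9 2:4 1:1  a_24=850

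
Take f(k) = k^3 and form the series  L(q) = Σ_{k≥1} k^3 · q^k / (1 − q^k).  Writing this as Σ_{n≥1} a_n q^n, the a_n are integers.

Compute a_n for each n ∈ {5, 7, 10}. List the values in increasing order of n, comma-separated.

126, 344, 1134

[q^5] f(5)=125,f(1)=1 ⇒ 126
q^7  k|7↦f(k): 1:1 7:343  a_7=344
n=10: 10·1 5·2 2·5 1·10  f→[1000+125+8+1]=1134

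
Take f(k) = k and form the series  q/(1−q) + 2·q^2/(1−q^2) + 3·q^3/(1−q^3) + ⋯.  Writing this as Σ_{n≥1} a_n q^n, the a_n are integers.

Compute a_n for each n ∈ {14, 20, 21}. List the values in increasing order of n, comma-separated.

[q^14] f(1)=1,f(2)=2,f(7)=7,f(14)=14 ⇒ 24
q^20  k|20↦f(k): 1:1 2:2 4:4 5:5 10:10 20:20  a_20=42
q^21  k|21↦f(k): 1:1 3:3 7:7 21:21  a_21=32

24, 42, 32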